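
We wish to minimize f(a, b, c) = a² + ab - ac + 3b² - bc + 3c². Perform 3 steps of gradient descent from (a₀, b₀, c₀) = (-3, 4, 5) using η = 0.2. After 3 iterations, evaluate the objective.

0.65536

∇f = (2a + b - c, a + 6b - c, -a - b + 6c)
Step 1: at (-3, 4, 5), ∇f = (-7, 16, 29) → (-3, 4, 5) − 0.2·(-7, 16, 29) = (-1.6, 0.8, -0.8)
Step 2: at (-1.6, 0.8, -0.8), ∇f = (-1.6, 4, -4) → (-1.6, 0.8, -0.8) − 0.2·(-1.6, 4, -4) = (-1.28, 0, 0)
Step 3: at (-1.28, 0, 0), ∇f = (-2.56, -1.28, 1.28) → (-1.28, 0, 0) − 0.2·(-2.56, -1.28, 1.28) = (-0.768, 0.256, -0.256)
f(-0.768, 0.256, -0.256) = 0.65536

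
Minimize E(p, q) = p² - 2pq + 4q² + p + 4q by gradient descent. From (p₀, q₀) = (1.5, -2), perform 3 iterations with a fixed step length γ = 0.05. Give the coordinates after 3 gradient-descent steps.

(0.5995, -0.6225)

∇E = (2p - 2q + 1, -2p + 8q + 4)
Step 1: at (1.5, -2), ∇E = (8, -15) → (1.5, -2) − 0.05·(8, -15) = (1.1, -1.25)
Step 2: at (1.1, -1.25), ∇E = (5.7, -8.2) → (1.1, -1.25) − 0.05·(5.7, -8.2) = (0.815, -0.84)
Step 3: at (0.815, -0.84), ∇E = (4.31, -4.35) → (0.815, -0.84) − 0.05·(4.31, -4.35) = (0.5995, -0.6225)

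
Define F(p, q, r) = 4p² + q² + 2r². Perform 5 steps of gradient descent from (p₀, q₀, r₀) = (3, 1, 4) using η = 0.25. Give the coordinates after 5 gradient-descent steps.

(-3, 0.03125, 0)

∇F = (8p, 2q, 4r)
Step 1: at (3, 1, 4), ∇F = (24, 2, 16) → (3, 1, 4) − 0.25·(24, 2, 16) = (-3, 0.5, 0)
Step 2: at (-3, 0.5, 0), ∇F = (-24, 1, 0) → (-3, 0.5, 0) − 0.25·(-24, 1, 0) = (3, 0.25, 0)
Step 3: at (3, 0.25, 0), ∇F = (24, 0.5, 0) → (3, 0.25, 0) − 0.25·(24, 0.5, 0) = (-3, 0.125, 0)
Step 4: at (-3, 0.125, 0), ∇F = (-24, 0.25, 0) → (-3, 0.125, 0) − 0.25·(-24, 0.25, 0) = (3, 0.0625, 0)
Step 5: at (3, 0.0625, 0), ∇F = (24, 0.125, 0) → (3, 0.0625, 0) − 0.25·(24, 0.125, 0) = (-3, 0.03125, 0)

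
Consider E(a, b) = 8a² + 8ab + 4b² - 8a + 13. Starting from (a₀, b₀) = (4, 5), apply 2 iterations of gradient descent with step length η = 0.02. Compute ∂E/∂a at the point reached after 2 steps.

∇E = (16a + 8b - 8, 8a + 8b)
(a₁, b₁) = (4, 5) − 0.02·(96, 72) = (2.08, 3.56)
(a₂, b₂) = (2.08, 3.56) − 0.02·(53.76, 45.12) = (1.0048, 2.6576)
∂E/∂a at (1.0048, 2.6576) = 29.3376

29.3376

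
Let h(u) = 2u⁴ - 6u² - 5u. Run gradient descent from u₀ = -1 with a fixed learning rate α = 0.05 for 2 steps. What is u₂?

-0.92705

h′(u) = 8u³ - 12u - 5
u₁ = -1 − 0.05·(-1) = -0.95
u₂ = -0.95 − 0.05·(-0.459) = -0.92705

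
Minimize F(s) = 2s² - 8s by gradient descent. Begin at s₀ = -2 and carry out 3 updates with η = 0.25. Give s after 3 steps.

2

F′(s) = 4s - 8
Step 1: F′(-2) = -16; s₁ = -2 − 0.25·(-16) = 2
Step 2: F′(2) = 0; s₂ = 2 − 0.25·0 = 2
Step 3: F′(2) = 0; s₃ = 2 − 0.25·0 = 2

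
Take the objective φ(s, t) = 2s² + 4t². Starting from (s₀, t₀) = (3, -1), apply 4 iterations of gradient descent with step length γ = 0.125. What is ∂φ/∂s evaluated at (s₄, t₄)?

∇φ = (4s, 8t)
(s₁, t₁) = (3, -1) − 0.125·(12, -8) = (1.5, 0)
(s₂, t₂) = (1.5, 0) − 0.125·(6, 0) = (0.75, 0)
(s₃, t₃) = (0.75, 0) − 0.125·(3, 0) = (0.375, 0)
(s₄, t₄) = (0.375, 0) − 0.125·(1.5, 0) = (0.1875, 0)
∂φ/∂s at (0.1875, 0) = 0.75

0.75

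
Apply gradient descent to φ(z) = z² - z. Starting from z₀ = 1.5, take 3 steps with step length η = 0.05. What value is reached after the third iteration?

1.229

φ′(z) = 2z - 1
Step 1: φ′(1.5) = 2; z₁ = 1.5 − 0.05·2 = 1.4
Step 2: φ′(1.4) = 1.8; z₂ = 1.4 − 0.05·1.8 = 1.31
Step 3: φ′(1.31) = 1.62; z₃ = 1.31 − 0.05·1.62 = 1.229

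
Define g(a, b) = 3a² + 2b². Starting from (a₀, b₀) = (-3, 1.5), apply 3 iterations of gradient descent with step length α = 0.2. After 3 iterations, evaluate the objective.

∇g = (6a, 4b)
(a₁, b₁) = (-3, 1.5) − 0.2·(-18, 6) = (0.6, 0.3)
(a₂, b₂) = (0.6, 0.3) − 0.2·(3.6, 1.2) = (-0.12, 0.06)
(a₃, b₃) = (-0.12, 0.06) − 0.2·(-0.72, 0.24) = (0.024, 0.012)
g(0.024, 0.012) = 0.002016

0.002016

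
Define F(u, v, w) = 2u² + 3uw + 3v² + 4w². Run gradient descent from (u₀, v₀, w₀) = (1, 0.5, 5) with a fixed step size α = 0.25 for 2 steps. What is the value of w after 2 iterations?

∇F = (4u + 3w, 6v, 3u + 8w)
(u₁, v₁, w₁) = (1, 0.5, 5) − 0.25·(19, 3, 43) = (-3.75, -0.25, -5.75)
(u₂, v₂, w₂) = (-3.75, -0.25, -5.75) − 0.25·(-32.25, -1.5, -57.25) = (4.3125, 0.125, 8.5625)
w = 8.5625

8.5625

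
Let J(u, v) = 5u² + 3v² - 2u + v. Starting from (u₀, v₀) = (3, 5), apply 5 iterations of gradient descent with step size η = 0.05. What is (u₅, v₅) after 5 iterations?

∇J = (10u - 2, 6v + 1)
(u₁, v₁) = (3, 5) − 0.05·(28, 31) = (1.6, 3.45)
(u₂, v₂) = (1.6, 3.45) − 0.05·(14, 21.7) = (0.9, 2.365)
(u₃, v₃) = (0.9, 2.365) − 0.05·(7, 15.19) = (0.55, 1.6055)
(u₄, v₄) = (0.55, 1.6055) − 0.05·(3.5, 10.633) = (0.375, 1.07385)
(u₅, v₅) = (0.375, 1.07385) − 0.05·(1.75, 7.4431) = (0.2875, 0.701695)

(0.2875, 0.701695)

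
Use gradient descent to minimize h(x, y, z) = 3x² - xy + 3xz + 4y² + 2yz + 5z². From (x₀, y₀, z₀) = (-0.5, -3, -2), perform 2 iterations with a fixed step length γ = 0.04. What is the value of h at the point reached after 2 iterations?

7.62585536

∇h = (6x - y + 3z, -x + 8y + 2z, 3x + 2y + 10z)
Step 1: at (-0.5, -3, -2), ∇h = (-6, -27.5, -27.5) → (-0.5, -3, -2) − 0.04·(-6, -27.5, -27.5) = (-0.26, -1.9, -0.9)
Step 2: at (-0.26, -1.9, -0.9), ∇h = (-2.36, -16.74, -13.58) → (-0.26, -1.9, -0.9) − 0.04·(-2.36, -16.74, -13.58) = (-0.1656, -1.2304, -0.3568)
h(-0.1656, -1.2304, -0.3568) = 7.62585536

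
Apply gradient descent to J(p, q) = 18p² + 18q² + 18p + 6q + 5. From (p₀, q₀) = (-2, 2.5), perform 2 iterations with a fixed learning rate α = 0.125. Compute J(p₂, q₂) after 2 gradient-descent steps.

25285.53125

∇J = (36p + 18, 36q + 6)
Step 1: at (-2, 2.5), ∇J = (-54, 96) → (-2, 2.5) − 0.125·(-54, 96) = (4.75, -9.5)
Step 2: at (4.75, -9.5), ∇J = (189, -336) → (4.75, -9.5) − 0.125·(189, -336) = (-18.875, 32.5)
J(-18.875, 32.5) = 25285.53125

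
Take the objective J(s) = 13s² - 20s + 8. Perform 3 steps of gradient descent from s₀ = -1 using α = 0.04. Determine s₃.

0.769344

J′(s) = 26s - 20
Step 1: J′(-1) = -46; s₁ = -1 − 0.04·(-46) = 0.84
Step 2: J′(0.84) = 1.84; s₂ = 0.84 − 0.04·1.84 = 0.7664
Step 3: J′(0.7664) = -0.0736; s₃ = 0.7664 − 0.04·(-0.0736) = 0.769344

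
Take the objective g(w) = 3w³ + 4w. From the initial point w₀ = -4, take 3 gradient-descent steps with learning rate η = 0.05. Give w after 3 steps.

-2280.4510258

g′(w) = 9w² + 4
w₁ = -4 − 0.05·148 = -11.4
w₂ = -11.4 − 0.05·1173.64 = -70.082
w₃ = -70.082 − 0.05·44207.380516 = -2280.4510258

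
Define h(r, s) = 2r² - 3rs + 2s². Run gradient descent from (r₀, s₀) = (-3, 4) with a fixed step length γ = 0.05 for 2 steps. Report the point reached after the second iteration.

(-1.0275, 1.93)

∇h = (4r - 3s, -3r + 4s)
Step 1: at (-3, 4), ∇h = (-24, 25) → (-3, 4) − 0.05·(-24, 25) = (-1.8, 2.75)
Step 2: at (-1.8, 2.75), ∇h = (-15.45, 16.4) → (-1.8, 2.75) − 0.05·(-15.45, 16.4) = (-1.0275, 1.93)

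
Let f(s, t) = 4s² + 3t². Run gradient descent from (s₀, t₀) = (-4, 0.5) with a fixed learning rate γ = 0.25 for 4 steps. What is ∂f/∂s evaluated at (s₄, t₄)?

-32

∇f = (8s, 6t)
Step 1: at (-4, 0.5), ∇f = (-32, 3) → (-4, 0.5) − 0.25·(-32, 3) = (4, -0.25)
Step 2: at (4, -0.25), ∇f = (32, -1.5) → (4, -0.25) − 0.25·(32, -1.5) = (-4, 0.125)
Step 3: at (-4, 0.125), ∇f = (-32, 0.75) → (-4, 0.125) − 0.25·(-32, 0.75) = (4, -0.0625)
Step 4: at (4, -0.0625), ∇f = (32, -0.375) → (4, -0.0625) − 0.25·(32, -0.375) = (-4, 0.03125)
∂f/∂s at (-4, 0.03125) = -32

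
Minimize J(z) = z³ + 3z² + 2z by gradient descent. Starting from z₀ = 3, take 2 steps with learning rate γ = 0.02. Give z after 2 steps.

1.518184

J′(z) = 3z² + 6z + 2
z₁ = 3 − 0.02·47 = 2.06
z₂ = 2.06 − 0.02·27.0908 = 1.518184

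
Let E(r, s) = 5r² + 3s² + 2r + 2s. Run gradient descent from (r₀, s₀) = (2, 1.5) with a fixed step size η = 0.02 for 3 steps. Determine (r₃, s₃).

(0.9264, 0.916032)

∇E = (10r + 2, 6s + 2)
Step 1: at (2, 1.5), ∇E = (22, 11) → (2, 1.5) − 0.02·(22, 11) = (1.56, 1.28)
Step 2: at (1.56, 1.28), ∇E = (17.6, 9.68) → (1.56, 1.28) − 0.02·(17.6, 9.68) = (1.208, 1.0864)
Step 3: at (1.208, 1.0864), ∇E = (14.08, 8.5184) → (1.208, 1.0864) − 0.02·(14.08, 8.5184) = (0.9264, 0.916032)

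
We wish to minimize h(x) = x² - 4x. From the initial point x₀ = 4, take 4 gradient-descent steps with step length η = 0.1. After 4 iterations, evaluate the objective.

h′(x) = 2x - 4
Step 1: h′(4) = 4; x₁ = 4 − 0.1·4 = 3.6
Step 2: h′(3.6) = 3.2; x₂ = 3.6 − 0.1·3.2 = 3.28
Step 3: h′(3.28) = 2.56; x₃ = 3.28 − 0.1·2.56 = 3.024
Step 4: h′(3.024) = 2.048; x₄ = 3.024 − 0.1·2.048 = 2.8192
h(2.8192) = -3.32891136

-3.32891136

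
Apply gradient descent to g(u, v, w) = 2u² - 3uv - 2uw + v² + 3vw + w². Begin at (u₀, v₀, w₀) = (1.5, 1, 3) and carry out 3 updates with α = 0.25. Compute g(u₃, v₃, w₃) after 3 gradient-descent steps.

∇g = (4u - 3v - 2w, -3u + 2v + 3w, -2u + 3v + 2w)
(u₁, v₁, w₁) = (1.5, 1, 3) − 0.25·(-3, 6.5, 6) = (2.25, -0.625, 1.5)
(u₂, v₂, w₂) = (2.25, -0.625, 1.5) − 0.25·(7.875, -3.5, -3.375) = (0.28125, 0.25, 2.34375)
(u₃, v₃, w₃) = (0.28125, 0.25, 2.34375) − 0.25·(-4.3125, 6.6875, 4.875) = (1.359375, -1.421875, 1.125)
g(1.359375, -1.421875, 1.125) = 4.92431640625

4.92431640625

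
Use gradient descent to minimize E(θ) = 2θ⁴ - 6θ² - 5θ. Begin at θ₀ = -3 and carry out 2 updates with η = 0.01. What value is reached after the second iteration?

-1.11633

E′(θ) = 8θ³ - 12θ - 5
θ₁ = -3 − 0.01·(-185) = -1.15
θ₂ = -1.15 − 0.01·(-3.367) = -1.11633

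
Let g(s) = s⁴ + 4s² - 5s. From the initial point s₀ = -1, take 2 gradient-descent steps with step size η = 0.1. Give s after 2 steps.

g′(s) = 4s³ + 8s - 5
Step 1: g′(-1) = -17; s₁ = -1 − 0.1·(-17) = 0.7
Step 2: g′(0.7) = 1.972; s₂ = 0.7 − 0.1·1.972 = 0.5028

0.5028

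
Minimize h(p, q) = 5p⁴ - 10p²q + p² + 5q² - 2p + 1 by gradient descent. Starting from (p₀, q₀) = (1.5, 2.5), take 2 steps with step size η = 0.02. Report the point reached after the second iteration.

∇h = (20p³ - 20pq + 2p - 2, -10p² + 10q)
(p₁, q₁) = (1.5, 2.5) − 0.02·(-6.5, 2.5) = (1.63, 2.45)
(p₂, q₂) = (1.63, 2.45) − 0.02·(8.00494, -2.069) = (1.4699012, 2.49138)

(1.4699012, 2.49138)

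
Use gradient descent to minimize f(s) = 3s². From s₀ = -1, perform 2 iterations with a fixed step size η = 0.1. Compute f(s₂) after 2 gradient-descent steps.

f′(s) = 6s
s₁ = -1 − 0.1·(-6) = -0.4
s₂ = -0.4 − 0.1·(-2.4) = -0.16
f(-0.16) = 0.0768

0.0768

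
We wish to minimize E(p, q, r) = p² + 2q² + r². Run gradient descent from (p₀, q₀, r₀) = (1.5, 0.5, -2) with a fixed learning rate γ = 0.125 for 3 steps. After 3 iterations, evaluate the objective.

1.12017822265625

∇E = (2p, 4q, 2r)
(p₁, q₁, r₁) = (1.5, 0.5, -2) − 0.125·(3, 2, -4) = (1.125, 0.25, -1.5)
(p₂, q₂, r₂) = (1.125, 0.25, -1.5) − 0.125·(2.25, 1, -3) = (0.84375, 0.125, -1.125)
(p₃, q₃, r₃) = (0.84375, 0.125, -1.125) − 0.125·(1.6875, 0.5, -2.25) = (0.6328125, 0.0625, -0.84375)
E(0.6328125, 0.0625, -0.84375) = 1.12017822265625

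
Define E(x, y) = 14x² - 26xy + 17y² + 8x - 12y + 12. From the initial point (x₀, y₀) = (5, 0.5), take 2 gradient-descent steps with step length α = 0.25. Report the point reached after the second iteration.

∇E = (28x - 26y + 8, -26x + 34y - 12)
(x₁, y₁) = (5, 0.5) − 0.25·(135, -125) = (-28.75, 31.75)
(x₂, y₂) = (-28.75, 31.75) − 0.25·(-1622.5, 1815) = (376.875, -422)

(376.875, -422)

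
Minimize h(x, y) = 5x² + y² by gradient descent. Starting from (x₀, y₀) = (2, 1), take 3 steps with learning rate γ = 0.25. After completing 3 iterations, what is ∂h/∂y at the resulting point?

0.25

∇h = (10x, 2y)
Step 1: at (2, 1), ∇h = (20, 2) → (2, 1) − 0.25·(20, 2) = (-3, 0.5)
Step 2: at (-3, 0.5), ∇h = (-30, 1) → (-3, 0.5) − 0.25·(-30, 1) = (4.5, 0.25)
Step 3: at (4.5, 0.25), ∇h = (45, 0.5) → (4.5, 0.25) − 0.25·(45, 0.5) = (-6.75, 0.125)
∂h/∂y at (-6.75, 0.125) = 0.25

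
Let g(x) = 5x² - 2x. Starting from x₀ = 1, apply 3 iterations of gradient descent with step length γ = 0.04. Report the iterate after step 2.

g′(x) = 10x - 2
Step 1: g′(1) = 8; x₁ = 1 − 0.04·8 = 0.68
Step 2: g′(0.68) = 4.8; x₂ = 0.68 − 0.04·4.8 = 0.488

0.488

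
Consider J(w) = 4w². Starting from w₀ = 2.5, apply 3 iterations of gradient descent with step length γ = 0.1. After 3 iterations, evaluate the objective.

J′(w) = 8w
w₁ = 2.5 − 0.1·20 = 0.5
w₂ = 0.5 − 0.1·4 = 0.1
w₃ = 0.1 − 0.1·0.8 = 0.02
J(0.02) = 0.0016

0.0016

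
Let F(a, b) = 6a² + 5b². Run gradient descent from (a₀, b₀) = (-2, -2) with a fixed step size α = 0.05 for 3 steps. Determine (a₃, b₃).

∇F = (12a, 10b)
Step 1: at (-2, -2), ∇F = (-24, -20) → (-2, -2) − 0.05·(-24, -20) = (-0.8, -1)
Step 2: at (-0.8, -1), ∇F = (-9.6, -10) → (-0.8, -1) − 0.05·(-9.6, -10) = (-0.32, -0.5)
Step 3: at (-0.32, -0.5), ∇F = (-3.84, -5) → (-0.32, -0.5) − 0.05·(-3.84, -5) = (-0.128, -0.25)

(-0.128, -0.25)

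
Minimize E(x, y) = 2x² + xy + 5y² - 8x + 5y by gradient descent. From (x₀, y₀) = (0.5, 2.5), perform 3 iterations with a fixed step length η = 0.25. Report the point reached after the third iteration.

(0.4765625, -11.2109375)

∇E = (4x + y - 8, x + 10y + 5)
Step 1: at (0.5, 2.5), ∇E = (-3.5, 30.5) → (0.5, 2.5) − 0.25·(-3.5, 30.5) = (1.375, -5.125)
Step 2: at (1.375, -5.125), ∇E = (-7.625, -44.875) → (1.375, -5.125) − 0.25·(-7.625, -44.875) = (3.28125, 6.09375)
Step 3: at (3.28125, 6.09375), ∇E = (11.21875, 69.21875) → (3.28125, 6.09375) − 0.25·(11.21875, 69.21875) = (0.4765625, -11.2109375)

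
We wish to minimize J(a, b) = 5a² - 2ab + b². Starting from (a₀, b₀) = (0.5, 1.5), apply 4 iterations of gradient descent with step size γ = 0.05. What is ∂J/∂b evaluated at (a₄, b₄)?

∇J = (10a - 2b, -2a + 2b)
(a₁, b₁) = (0.5, 1.5) − 0.05·(2, 2) = (0.4, 1.4)
(a₂, b₂) = (0.4, 1.4) − 0.05·(1.2, 2) = (0.34, 1.3)
(a₃, b₃) = (0.34, 1.3) − 0.05·(0.8, 1.92) = (0.3, 1.204)
(a₄, b₄) = (0.3, 1.204) − 0.05·(0.592, 1.808) = (0.2704, 1.1136)
∂J/∂b at (0.2704, 1.1136) = 1.6864

1.6864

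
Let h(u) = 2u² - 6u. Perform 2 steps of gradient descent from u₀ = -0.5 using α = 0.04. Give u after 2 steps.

h′(u) = 4u - 6
u₁ = -0.5 − 0.04·(-8) = -0.18
u₂ = -0.18 − 0.04·(-6.72) = 0.0888

0.0888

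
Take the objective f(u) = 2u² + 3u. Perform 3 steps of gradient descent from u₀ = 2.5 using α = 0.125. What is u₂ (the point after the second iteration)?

0.0625

f′(u) = 4u + 3
u₁ = 2.5 − 0.125·13 = 0.875
u₂ = 0.875 − 0.125·6.5 = 0.0625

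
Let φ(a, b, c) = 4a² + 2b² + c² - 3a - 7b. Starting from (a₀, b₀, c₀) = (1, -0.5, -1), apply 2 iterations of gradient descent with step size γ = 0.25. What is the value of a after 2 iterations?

1

∇φ = (8a - 3, 4b - 7, 2c)
Step 1: at (1, -0.5, -1), ∇φ = (5, -9, -2) → (1, -0.5, -1) − 0.25·(5, -9, -2) = (-0.25, 1.75, -0.5)
Step 2: at (-0.25, 1.75, -0.5), ∇φ = (-5, 0, -1) → (-0.25, 1.75, -0.5) − 0.25·(-5, 0, -1) = (1, 1.75, -0.25)
a = 1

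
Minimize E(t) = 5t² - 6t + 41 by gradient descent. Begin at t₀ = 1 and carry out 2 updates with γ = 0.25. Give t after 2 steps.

E′(t) = 10t - 6
Step 1: E′(1) = 4; t₁ = 1 − 0.25·4 = 0
Step 2: E′(0) = -6; t₂ = 0 − 0.25·(-6) = 1.5

1.5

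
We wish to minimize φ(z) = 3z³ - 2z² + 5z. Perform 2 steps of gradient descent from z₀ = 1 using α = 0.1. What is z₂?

-0.5

φ′(z) = 9z² - 4z + 5
Step 1: φ′(1) = 10; z₁ = 1 − 0.1·10 = 0
Step 2: φ′(0) = 5; z₂ = 0 − 0.1·5 = -0.5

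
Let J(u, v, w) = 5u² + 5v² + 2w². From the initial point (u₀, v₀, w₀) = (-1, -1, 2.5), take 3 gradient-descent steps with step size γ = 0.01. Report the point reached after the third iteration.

∇J = (10u, 10v, 4w)
(u₁, v₁, w₁) = (-1, -1, 2.5) − 0.01·(-10, -10, 10) = (-0.9, -0.9, 2.4)
(u₂, v₂, w₂) = (-0.9, -0.9, 2.4) − 0.01·(-9, -9, 9.6) = (-0.81, -0.81, 2.304)
(u₃, v₃, w₃) = (-0.81, -0.81, 2.304) − 0.01·(-8.1, -8.1, 9.216) = (-0.729, -0.729, 2.21184)

(-0.729, -0.729, 2.21184)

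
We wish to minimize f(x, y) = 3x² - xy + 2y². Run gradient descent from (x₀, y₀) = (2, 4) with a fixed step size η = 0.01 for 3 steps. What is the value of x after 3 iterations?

∇f = (6x - y, -x + 4y)
(x₁, y₁) = (2, 4) − 0.01·(8, 14) = (1.92, 3.86)
(x₂, y₂) = (1.92, 3.86) − 0.01·(7.66, 13.52) = (1.8434, 3.7248)
(x₃, y₃) = (1.8434, 3.7248) − 0.01·(7.3356, 13.0558) = (1.770044, 3.594242)
x = 1.770044

1.770044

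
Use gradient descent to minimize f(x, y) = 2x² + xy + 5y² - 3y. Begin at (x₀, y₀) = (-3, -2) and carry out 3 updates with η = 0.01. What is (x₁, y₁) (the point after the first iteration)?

(-2.86, -1.74)

∇f = (4x + y, x + 10y - 3)
Step 1: at (-3, -2), ∇f = (-14, -26) → (-3, -2) − 0.01·(-14, -26) = (-2.86, -1.74)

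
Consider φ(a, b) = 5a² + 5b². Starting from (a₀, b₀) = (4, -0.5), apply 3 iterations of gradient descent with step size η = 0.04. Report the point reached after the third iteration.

(0.864, -0.108)

∇φ = (10a, 10b)
Step 1: at (4, -0.5), ∇φ = (40, -5) → (4, -0.5) − 0.04·(40, -5) = (2.4, -0.3)
Step 2: at (2.4, -0.3), ∇φ = (24, -3) → (2.4, -0.3) − 0.04·(24, -3) = (1.44, -0.18)
Step 3: at (1.44, -0.18), ∇φ = (14.4, -1.8) → (1.44, -0.18) − 0.04·(14.4, -1.8) = (0.864, -0.108)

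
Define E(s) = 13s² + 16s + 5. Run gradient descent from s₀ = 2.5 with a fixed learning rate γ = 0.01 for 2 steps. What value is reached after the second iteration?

1.0906

E′(s) = 26s + 16
s₁ = 2.5 − 0.01·81 = 1.69
s₂ = 1.69 − 0.01·59.94 = 1.0906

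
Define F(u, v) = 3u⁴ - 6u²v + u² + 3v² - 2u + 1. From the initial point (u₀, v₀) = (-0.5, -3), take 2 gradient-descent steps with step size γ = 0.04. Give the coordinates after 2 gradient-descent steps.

∇F = (12u³ - 12uv + 2u - 2, -6u² + 6v)
(u₁, v₁) = (-0.5, -3) − 0.04·(-22.5, -19.5) = (0.4, -2.22)
(u₂, v₂) = (0.4, -2.22) − 0.04·(10.224, -14.28) = (-0.00896, -1.6488)

(-0.00896, -1.6488)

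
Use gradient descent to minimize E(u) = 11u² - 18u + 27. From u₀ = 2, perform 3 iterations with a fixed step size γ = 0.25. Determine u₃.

-106.875

E′(u) = 22u - 18
Step 1: E′(2) = 26; u₁ = 2 − 0.25·26 = -4.5
Step 2: E′(-4.5) = -117; u₂ = -4.5 − 0.25·(-117) = 24.75
Step 3: E′(24.75) = 526.5; u₃ = 24.75 − 0.25·526.5 = -106.875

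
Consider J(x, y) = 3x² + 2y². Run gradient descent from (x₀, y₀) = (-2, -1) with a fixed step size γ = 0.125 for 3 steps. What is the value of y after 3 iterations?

∇J = (6x, 4y)
Step 1: at (-2, -1), ∇J = (-12, -4) → (-2, -1) − 0.125·(-12, -4) = (-0.5, -0.5)
Step 2: at (-0.5, -0.5), ∇J = (-3, -2) → (-0.5, -0.5) − 0.125·(-3, -2) = (-0.125, -0.25)
Step 3: at (-0.125, -0.25), ∇J = (-0.75, -1) → (-0.125, -0.25) − 0.125·(-0.75, -1) = (-0.03125, -0.125)
y = -0.125

-0.125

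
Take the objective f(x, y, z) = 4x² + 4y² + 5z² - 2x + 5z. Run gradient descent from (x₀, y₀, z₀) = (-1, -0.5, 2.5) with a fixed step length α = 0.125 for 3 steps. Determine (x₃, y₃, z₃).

(0.25, 0, -0.546875)

∇f = (8x - 2, 8y, 10z + 5)
(x₁, y₁, z₁) = (-1, -0.5, 2.5) − 0.125·(-10, -4, 30) = (0.25, 0, -1.25)
(x₂, y₂, z₂) = (0.25, 0, -1.25) − 0.125·(0, 0, -7.5) = (0.25, 0, -0.3125)
(x₃, y₃, z₃) = (0.25, 0, -0.3125) − 0.125·(0, 0, 1.875) = (0.25, 0, -0.546875)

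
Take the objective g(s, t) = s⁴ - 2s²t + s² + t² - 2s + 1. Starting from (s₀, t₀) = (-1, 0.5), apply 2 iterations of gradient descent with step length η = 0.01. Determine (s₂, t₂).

(-0.88715264, 0.517472)

∇g = (4s³ - 4st + 2s - 2, -2s² + 2t)
Step 1: at (-1, 0.5), ∇g = (-6, -1) → (-1, 0.5) − 0.01·(-6, -1) = (-0.94, 0.51)
Step 2: at (-0.94, 0.51), ∇g = (-5.284736, -0.7472) → (-0.94, 0.51) − 0.01·(-5.284736, -0.7472) = (-0.88715264, 0.517472)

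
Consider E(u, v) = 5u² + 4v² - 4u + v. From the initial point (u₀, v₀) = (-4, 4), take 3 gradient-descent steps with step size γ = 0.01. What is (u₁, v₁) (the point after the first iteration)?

(-3.56, 3.67)

∇E = (10u - 4, 8v + 1)
Step 1: at (-4, 4), ∇E = (-44, 33) → (-4, 4) − 0.01·(-44, 33) = (-3.56, 3.67)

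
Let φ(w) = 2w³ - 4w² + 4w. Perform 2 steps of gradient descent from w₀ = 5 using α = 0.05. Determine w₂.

φ′(w) = 6w² - 8w + 4
Step 1: φ′(5) = 114; w₁ = 5 − 0.05·114 = -0.7
Step 2: φ′(-0.7) = 12.54; w₂ = -0.7 − 0.05·12.54 = -1.327

-1.327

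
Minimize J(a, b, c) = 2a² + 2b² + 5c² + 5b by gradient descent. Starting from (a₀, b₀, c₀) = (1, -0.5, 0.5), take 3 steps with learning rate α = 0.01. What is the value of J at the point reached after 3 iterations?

-0.0145806572

∇J = (4a, 4b + 5, 10c)
(a₁, b₁, c₁) = (1, -0.5, 0.5) − 0.01·(4, 3, 5) = (0.96, -0.53, 0.45)
(a₂, b₂, c₂) = (0.96, -0.53, 0.45) − 0.01·(3.84, 2.88, 4.5) = (0.9216, -0.5588, 0.405)
(a₃, b₃, c₃) = (0.9216, -0.5588, 0.405) − 0.01·(3.6864, 2.7648, 4.05) = (0.884736, -0.586448, 0.3645)
J(0.884736, -0.586448, 0.3645) = -0.0145806572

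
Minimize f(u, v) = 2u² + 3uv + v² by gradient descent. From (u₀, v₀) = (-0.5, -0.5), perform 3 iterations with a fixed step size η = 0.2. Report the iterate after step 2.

(0.04, -0.12)

∇f = (4u + 3v, 3u + 2v)
Step 1: at (-0.5, -0.5), ∇f = (-3.5, -2.5) → (-0.5, -0.5) − 0.2·(-3.5, -2.5) = (0.2, 0)
Step 2: at (0.2, 0), ∇f = (0.8, 0.6) → (0.2, 0) − 0.2·(0.8, 0.6) = (0.04, -0.12)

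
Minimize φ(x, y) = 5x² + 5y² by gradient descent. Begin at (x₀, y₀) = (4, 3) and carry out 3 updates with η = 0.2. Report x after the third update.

-4

∇φ = (10x, 10y)
(x₁, y₁) = (4, 3) − 0.2·(40, 30) = (-4, -3)
(x₂, y₂) = (-4, -3) − 0.2·(-40, -30) = (4, 3)
(x₃, y₃) = (4, 3) − 0.2·(40, 30) = (-4, -3)
x = -4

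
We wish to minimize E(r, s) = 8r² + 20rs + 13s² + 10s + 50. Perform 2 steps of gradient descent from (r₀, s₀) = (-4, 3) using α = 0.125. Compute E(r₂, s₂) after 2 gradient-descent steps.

125

∇E = (16r + 20s, 20r + 26s + 10)
(r₁, s₁) = (-4, 3) − 0.125·(-4, 8) = (-3.5, 2)
(r₂, s₂) = (-3.5, 2) − 0.125·(-16, -8) = (-1.5, 3)
E(-1.5, 3) = 125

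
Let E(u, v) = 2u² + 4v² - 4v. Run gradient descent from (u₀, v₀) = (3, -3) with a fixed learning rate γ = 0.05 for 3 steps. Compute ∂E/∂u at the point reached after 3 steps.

∇E = (4u, 8v - 4)
Step 1: at (3, -3), ∇E = (12, -28) → (3, -3) − 0.05·(12, -28) = (2.4, -1.6)
Step 2: at (2.4, -1.6), ∇E = (9.6, -16.8) → (2.4, -1.6) − 0.05·(9.6, -16.8) = (1.92, -0.76)
Step 3: at (1.92, -0.76), ∇E = (7.68, -10.08) → (1.92, -0.76) − 0.05·(7.68, -10.08) = (1.536, -0.256)
∂E/∂u at (1.536, -0.256) = 6.144

6.144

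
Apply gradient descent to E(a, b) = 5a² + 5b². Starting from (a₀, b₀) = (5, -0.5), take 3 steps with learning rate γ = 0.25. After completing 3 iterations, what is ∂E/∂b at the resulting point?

∇E = (10a, 10b)
Step 1: at (5, -0.5), ∇E = (50, -5) → (5, -0.5) − 0.25·(50, -5) = (-7.5, 0.75)
Step 2: at (-7.5, 0.75), ∇E = (-75, 7.5) → (-7.5, 0.75) − 0.25·(-75, 7.5) = (11.25, -1.125)
Step 3: at (11.25, -1.125), ∇E = (112.5, -11.25) → (11.25, -1.125) − 0.25·(112.5, -11.25) = (-16.875, 1.6875)
∂E/∂b at (-16.875, 1.6875) = 16.875

16.875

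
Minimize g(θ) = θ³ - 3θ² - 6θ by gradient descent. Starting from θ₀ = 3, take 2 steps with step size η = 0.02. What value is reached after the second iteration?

g′(θ) = 3θ² - 6θ - 6
θ₁ = 3 − 0.02·3 = 2.94
θ₂ = 2.94 − 0.02·2.2908 = 2.894184

2.894184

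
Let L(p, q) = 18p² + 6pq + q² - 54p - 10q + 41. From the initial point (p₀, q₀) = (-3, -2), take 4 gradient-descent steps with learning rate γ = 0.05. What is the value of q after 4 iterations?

∇L = (36p + 6q - 54, 6p + 2q - 10)
Step 1: at (-3, -2), ∇L = (-174, -32) → (-3, -2) − 0.05·(-174, -32) = (5.7, -0.4)
Step 2: at (5.7, -0.4), ∇L = (148.8, 23.4) → (5.7, -0.4) − 0.05·(148.8, 23.4) = (-1.74, -1.57)
Step 3: at (-1.74, -1.57), ∇L = (-126.06, -23.58) → (-1.74, -1.57) − 0.05·(-126.06, -23.58) = (4.563, -0.391)
Step 4: at (4.563, -0.391), ∇L = (107.922, 16.596) → (4.563, -0.391) − 0.05·(107.922, 16.596) = (-0.8331, -1.2208)
q = -1.2208

-1.2208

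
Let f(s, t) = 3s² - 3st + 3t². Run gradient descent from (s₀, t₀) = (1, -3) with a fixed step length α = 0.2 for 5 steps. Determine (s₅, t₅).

∇f = (6s - 3t, -3s + 6t)
Step 1: at (1, -3), ∇f = (15, -21) → (1, -3) − 0.2·(15, -21) = (-2, 1.2)
Step 2: at (-2, 1.2), ∇f = (-15.6, 13.2) → (-2, 1.2) − 0.2·(-15.6, 13.2) = (1.12, -1.44)
Step 3: at (1.12, -1.44), ∇f = (11.04, -12) → (1.12, -1.44) − 0.2·(11.04, -12) = (-1.088, 0.96)
Step 4: at (-1.088, 0.96), ∇f = (-9.408, 9.024) → (-1.088, 0.96) − 0.2·(-9.408, 9.024) = (0.7936, -0.8448)
Step 5: at (0.7936, -0.8448), ∇f = (7.296, -7.4496) → (0.7936, -0.8448) − 0.2·(7.296, -7.4496) = (-0.6656, 0.64512)

(-0.6656, 0.64512)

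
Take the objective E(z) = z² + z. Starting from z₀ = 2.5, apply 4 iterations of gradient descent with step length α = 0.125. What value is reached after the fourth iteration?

E′(z) = 2z + 1
Step 1: E′(2.5) = 6; z₁ = 2.5 − 0.125·6 = 1.75
Step 2: E′(1.75) = 4.5; z₂ = 1.75 − 0.125·4.5 = 1.1875
Step 3: E′(1.1875) = 3.375; z₃ = 1.1875 − 0.125·3.375 = 0.765625
Step 4: E′(0.765625) = 2.53125; z₄ = 0.765625 − 0.125·2.53125 = 0.44921875

0.44921875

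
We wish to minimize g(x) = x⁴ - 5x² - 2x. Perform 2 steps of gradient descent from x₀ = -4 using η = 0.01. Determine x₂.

g′(x) = 4x³ - 10x - 2
Step 1: g′(-4) = -218; x₁ = -4 − 0.01·(-218) = -1.82
Step 2: g′(-1.82) = -7.914272; x₂ = -1.82 − 0.01·(-7.914272) = -1.74085728

-1.74085728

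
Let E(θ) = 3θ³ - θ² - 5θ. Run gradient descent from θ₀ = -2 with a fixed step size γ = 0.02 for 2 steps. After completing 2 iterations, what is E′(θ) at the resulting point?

148.49847236

E′(θ) = 9θ² - 2θ - 5
Step 1: E′(-2) = 35; θ₁ = -2 − 0.02·35 = -2.7
Step 2: E′(-2.7) = 66.01; θ₂ = -2.7 − 0.02·66.01 = -4.0202
E′(θ) at (-4.0202) = 148.49847236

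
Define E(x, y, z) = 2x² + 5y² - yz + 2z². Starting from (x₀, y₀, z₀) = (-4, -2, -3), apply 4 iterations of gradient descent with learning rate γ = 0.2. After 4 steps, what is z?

0.2624

∇E = (4x, 10y - z, -y + 4z)
Step 1: at (-4, -2, -3), ∇E = (-16, -17, -10) → (-4, -2, -3) − 0.2·(-16, -17, -10) = (-0.8, 1.4, -1)
Step 2: at (-0.8, 1.4, -1), ∇E = (-3.2, 15, -5.4) → (-0.8, 1.4, -1) − 0.2·(-3.2, 15, -5.4) = (-0.16, -1.6, 0.08)
Step 3: at (-0.16, -1.6, 0.08), ∇E = (-0.64, -16.08, 1.92) → (-0.16, -1.6, 0.08) − 0.2·(-0.64, -16.08, 1.92) = (-0.032, 1.616, -0.304)
Step 4: at (-0.032, 1.616, -0.304), ∇E = (-0.128, 16.464, -2.832) → (-0.032, 1.616, -0.304) − 0.2·(-0.128, 16.464, -2.832) = (-0.0064, -1.6768, 0.2624)
z = 0.2624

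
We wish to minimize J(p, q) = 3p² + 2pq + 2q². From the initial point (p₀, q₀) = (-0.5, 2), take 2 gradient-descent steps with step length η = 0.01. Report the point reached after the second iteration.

(-0.518, 1.863)

∇J = (6p + 2q, 2p + 4q)
Step 1: at (-0.5, 2), ∇J = (1, 7) → (-0.5, 2) − 0.01·(1, 7) = (-0.51, 1.93)
Step 2: at (-0.51, 1.93), ∇J = (0.8, 6.7) → (-0.51, 1.93) − 0.01·(0.8, 6.7) = (-0.518, 1.863)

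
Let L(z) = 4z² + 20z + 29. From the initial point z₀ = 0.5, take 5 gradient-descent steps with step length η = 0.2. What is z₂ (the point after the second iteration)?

-1.42

L′(z) = 8z + 20
Step 1: L′(0.5) = 24; z₁ = 0.5 − 0.2·24 = -4.3
Step 2: L′(-4.3) = -14.4; z₂ = -4.3 − 0.2·(-14.4) = -1.42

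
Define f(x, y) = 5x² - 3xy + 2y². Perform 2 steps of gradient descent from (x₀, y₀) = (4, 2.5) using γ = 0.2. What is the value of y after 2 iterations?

-0.92

∇f = (10x - 3y, -3x + 4y)
Step 1: at (4, 2.5), ∇f = (32.5, -2) → (4, 2.5) − 0.2·(32.5, -2) = (-2.5, 2.9)
Step 2: at (-2.5, 2.9), ∇f = (-33.7, 19.1) → (-2.5, 2.9) − 0.2·(-33.7, 19.1) = (4.24, -0.92)
y = -0.92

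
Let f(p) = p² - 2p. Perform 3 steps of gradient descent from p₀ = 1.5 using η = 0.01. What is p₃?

f′(p) = 2p - 2
Step 1: f′(1.5) = 1; p₁ = 1.5 − 0.01·1 = 1.49
Step 2: f′(1.49) = 0.98; p₂ = 1.49 − 0.01·0.98 = 1.4802
Step 3: f′(1.4802) = 0.9604; p₃ = 1.4802 − 0.01·0.9604 = 1.470596

1.470596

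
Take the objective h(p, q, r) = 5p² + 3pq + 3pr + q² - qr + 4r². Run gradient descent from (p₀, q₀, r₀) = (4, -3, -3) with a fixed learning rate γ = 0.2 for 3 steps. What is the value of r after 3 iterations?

∇h = (10p + 3q + 3r, 3p + 2q - r, 3p - q + 8r)
Step 1: at (4, -3, -3), ∇h = (22, 9, -9) → (4, -3, -3) − 0.2·(22, 9, -9) = (-0.4, -4.8, -1.2)
Step 2: at (-0.4, -4.8, -1.2), ∇h = (-22, -9.6, -6) → (-0.4, -4.8, -1.2) − 0.2·(-22, -9.6, -6) = (4, -2.88, 0)
Step 3: at (4, -2.88, 0), ∇h = (31.36, 6.24, 14.88) → (4, -2.88, 0) − 0.2·(31.36, 6.24, 14.88) = (-2.272, -4.128, -2.976)
r = -2.976

-2.976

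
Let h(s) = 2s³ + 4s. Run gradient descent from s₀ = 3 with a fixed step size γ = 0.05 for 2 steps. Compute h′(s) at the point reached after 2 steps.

h′(s) = 6s² + 4
s₁ = 3 − 0.05·58 = 0.1
s₂ = 0.1 − 0.05·4.06 = -0.103
h′(s) at (-0.103) = 4.063654

4.063654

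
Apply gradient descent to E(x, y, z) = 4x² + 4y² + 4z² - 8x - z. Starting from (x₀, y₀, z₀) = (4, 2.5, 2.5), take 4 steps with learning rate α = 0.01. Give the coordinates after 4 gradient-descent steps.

∇E = (8x - 8, 8y, 8z - 1)
(x₁, y₁, z₁) = (4, 2.5, 2.5) − 0.01·(24, 20, 19) = (3.76, 2.3, 2.31)
(x₂, y₂, z₂) = (3.76, 2.3, 2.31) − 0.01·(22.08, 18.4, 17.48) = (3.5392, 2.116, 2.1352)
(x₃, y₃, z₃) = (3.5392, 2.116, 2.1352) − 0.01·(20.3136, 16.928, 16.0816) = (3.336064, 1.94672, 1.974384)
(x₄, y₄, z₄) = (3.336064, 1.94672, 1.974384) − 0.01·(18.688512, 15.57376, 14.795072) = (3.14917888, 1.7909824, 1.82643328)

(3.14917888, 1.7909824, 1.82643328)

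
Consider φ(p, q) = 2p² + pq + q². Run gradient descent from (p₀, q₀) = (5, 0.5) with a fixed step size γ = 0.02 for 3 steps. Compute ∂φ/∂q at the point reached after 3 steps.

4.228076

∇φ = (4p + q, p + 2q)
Step 1: at (5, 0.5), ∇φ = (20.5, 6) → (5, 0.5) − 0.02·(20.5, 6) = (4.59, 0.38)
Step 2: at (4.59, 0.38), ∇φ = (18.74, 5.35) → (4.59, 0.38) − 0.02·(18.74, 5.35) = (4.2152, 0.273)
Step 3: at (4.2152, 0.273), ∇φ = (17.1338, 4.7612) → (4.2152, 0.273) − 0.02·(17.1338, 4.7612) = (3.872524, 0.177776)
∂φ/∂q at (3.872524, 0.177776) = 4.228076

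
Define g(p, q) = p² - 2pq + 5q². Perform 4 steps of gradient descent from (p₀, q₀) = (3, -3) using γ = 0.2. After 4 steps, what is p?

∇g = (2p - 2q, -2p + 10q)
(p₁, q₁) = (3, -3) − 0.2·(12, -36) = (0.6, 4.2)
(p₂, q₂) = (0.6, 4.2) − 0.2·(-7.2, 40.8) = (2.04, -3.96)
(p₃, q₃) = (2.04, -3.96) − 0.2·(12, -43.68) = (-0.36, 4.776)
(p₄, q₄) = (-0.36, 4.776) − 0.2·(-10.272, 48.48) = (1.6944, -4.92)
p = 1.6944

1.6944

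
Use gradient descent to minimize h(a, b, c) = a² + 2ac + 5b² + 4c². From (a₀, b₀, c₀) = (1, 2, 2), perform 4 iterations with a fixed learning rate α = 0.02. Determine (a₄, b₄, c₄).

(0.62270464, 0.8192, 0.89324288)

∇h = (2a + 2c, 10b, 2a + 8c)
Step 1: at (1, 2, 2), ∇h = (6, 20, 18) → (1, 2, 2) − 0.02·(6, 20, 18) = (0.88, 1.6, 1.64)
Step 2: at (0.88, 1.6, 1.64), ∇h = (5.04, 16, 14.88) → (0.88, 1.6, 1.64) − 0.02·(5.04, 16, 14.88) = (0.7792, 1.28, 1.3424)
Step 3: at (0.7792, 1.28, 1.3424), ∇h = (4.2432, 12.8, 12.2976) → (0.7792, 1.28, 1.3424) − 0.02·(4.2432, 12.8, 12.2976) = (0.694336, 1.024, 1.096448)
Step 4: at (0.694336, 1.024, 1.096448), ∇h = (3.581568, 10.24, 10.160256) → (0.694336, 1.024, 1.096448) − 0.02·(3.581568, 10.24, 10.160256) = (0.62270464, 0.8192, 0.89324288)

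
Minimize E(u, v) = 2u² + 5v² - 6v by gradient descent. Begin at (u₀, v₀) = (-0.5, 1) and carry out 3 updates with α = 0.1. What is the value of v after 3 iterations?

∇E = (4u, 10v - 6)
(u₁, v₁) = (-0.5, 1) − 0.1·(-2, 4) = (-0.3, 0.6)
(u₂, v₂) = (-0.3, 0.6) − 0.1·(-1.2, 0) = (-0.18, 0.6)
(u₃, v₃) = (-0.18, 0.6) − 0.1·(-0.72, 0) = (-0.108, 0.6)
v = 0.6

0.6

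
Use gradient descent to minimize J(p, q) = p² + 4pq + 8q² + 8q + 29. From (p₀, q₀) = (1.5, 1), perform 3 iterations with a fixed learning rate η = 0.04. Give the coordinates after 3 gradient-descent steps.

∇J = (2p + 4q, 4p + 16q + 8)
(p₁, q₁) = (1.5, 1) − 0.04·(7, 30) = (1.22, -0.2)
(p₂, q₂) = (1.22, -0.2) − 0.04·(1.64, 9.68) = (1.1544, -0.5872)
(p₃, q₃) = (1.1544, -0.5872) − 0.04·(-0.04, 3.2224) = (1.156, -0.716096)

(1.156, -0.716096)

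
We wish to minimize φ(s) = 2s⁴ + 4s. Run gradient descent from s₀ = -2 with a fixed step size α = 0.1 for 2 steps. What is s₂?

φ′(s) = 8s³ + 4
s₁ = -2 − 0.1·(-60) = 4
s₂ = 4 − 0.1·516 = -47.6

-47.6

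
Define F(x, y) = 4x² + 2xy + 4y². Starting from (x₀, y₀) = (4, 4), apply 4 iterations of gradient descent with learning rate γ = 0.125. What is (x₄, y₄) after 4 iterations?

∇F = (8x + 2y, 2x + 8y)
(x₁, y₁) = (4, 4) − 0.125·(40, 40) = (-1, -1)
(x₂, y₂) = (-1, -1) − 0.125·(-10, -10) = (0.25, 0.25)
(x₃, y₃) = (0.25, 0.25) − 0.125·(2.5, 2.5) = (-0.0625, -0.0625)
(x₄, y₄) = (-0.0625, -0.0625) − 0.125·(-0.625, -0.625) = (0.015625, 0.015625)

(0.015625, 0.015625)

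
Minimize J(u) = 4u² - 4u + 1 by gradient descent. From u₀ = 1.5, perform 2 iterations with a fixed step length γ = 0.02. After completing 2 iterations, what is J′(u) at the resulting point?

J′(u) = 8u - 4
Step 1: J′(1.5) = 8; u₁ = 1.5 − 0.02·8 = 1.34
Step 2: J′(1.34) = 6.72; u₂ = 1.34 − 0.02·6.72 = 1.2056
J′(u) at (1.2056) = 5.6448

5.6448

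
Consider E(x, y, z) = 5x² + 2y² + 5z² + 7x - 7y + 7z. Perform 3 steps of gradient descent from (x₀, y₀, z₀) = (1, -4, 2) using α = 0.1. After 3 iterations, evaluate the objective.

-7.939872

∇E = (10x + 7, 4y - 7, 10z + 7)
(x₁, y₁, z₁) = (1, -4, 2) − 0.1·(17, -23, 27) = (-0.7, -1.7, -0.7)
(x₂, y₂, z₂) = (-0.7, -1.7, -0.7) − 0.1·(0, -13.8, 0) = (-0.7, -0.32, -0.7)
(x₃, y₃, z₃) = (-0.7, -0.32, -0.7) − 0.1·(0, -8.28, 0) = (-0.7, 0.508, -0.7)
E(-0.7, 0.508, -0.7) = -7.939872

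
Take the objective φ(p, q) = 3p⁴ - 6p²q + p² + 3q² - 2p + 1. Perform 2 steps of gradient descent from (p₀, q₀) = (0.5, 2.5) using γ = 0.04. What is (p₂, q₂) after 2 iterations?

(1.48500224, 1.769536)

∇φ = (12p³ - 12pq + 2p - 2, -6p² + 6q)
(p₁, q₁) = (0.5, 2.5) − 0.04·(-14.5, 13.5) = (1.08, 1.96)
(p₂, q₂) = (1.08, 1.96) − 0.04·(-10.125056, 4.7616) = (1.48500224, 1.769536)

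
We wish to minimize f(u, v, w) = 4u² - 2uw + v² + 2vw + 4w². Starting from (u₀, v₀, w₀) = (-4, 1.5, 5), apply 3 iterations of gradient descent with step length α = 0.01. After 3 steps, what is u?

∇f = (8u - 2w, 2v + 2w, -2u + 2v + 8w)
Step 1: at (-4, 1.5, 5), ∇f = (-42, 13, 51) → (-4, 1.5, 5) − 0.01·(-42, 13, 51) = (-3.58, 1.37, 4.49)
Step 2: at (-3.58, 1.37, 4.49), ∇f = (-37.62, 11.72, 45.82) → (-3.58, 1.37, 4.49) − 0.01·(-37.62, 11.72, 45.82) = (-3.2038, 1.2528, 4.0318)
Step 3: at (-3.2038, 1.2528, 4.0318), ∇f = (-33.694, 10.5692, 41.1676) → (-3.2038, 1.2528, 4.0318) − 0.01·(-33.694, 10.5692, 41.1676) = (-2.86686, 1.147108, 3.620124)
u = -2.86686

-2.86686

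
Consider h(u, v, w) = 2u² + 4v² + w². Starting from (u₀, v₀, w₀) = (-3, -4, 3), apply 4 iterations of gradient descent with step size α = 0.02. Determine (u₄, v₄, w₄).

∇h = (4u, 8v, 2w)
(u₁, v₁, w₁) = (-3, -4, 3) − 0.02·(-12, -32, 6) = (-2.76, -3.36, 2.88)
(u₂, v₂, w₂) = (-2.76, -3.36, 2.88) − 0.02·(-11.04, -26.88, 5.76) = (-2.5392, -2.8224, 2.7648)
(u₃, v₃, w₃) = (-2.5392, -2.8224, 2.7648) − 0.02·(-10.1568, -22.5792, 5.5296) = (-2.336064, -2.370816, 2.654208)
(u₄, v₄, w₄) = (-2.336064, -2.370816, 2.654208) − 0.02·(-9.344256, -18.966528, 5.308416) = (-2.14917888, -1.99148544, 2.54803968)

(-2.14917888, -1.99148544, 2.54803968)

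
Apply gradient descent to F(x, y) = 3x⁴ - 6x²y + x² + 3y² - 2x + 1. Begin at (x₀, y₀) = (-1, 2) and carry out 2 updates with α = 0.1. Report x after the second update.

2.7344

∇F = (12x³ - 12xy + 2x - 2, -6x² + 6y)
(x₁, y₁) = (-1, 2) − 0.1·(8, 6) = (-1.8, 1.4)
(x₂, y₂) = (-1.8, 1.4) − 0.1·(-45.344, -11.04) = (2.7344, 2.504)
x = 2.7344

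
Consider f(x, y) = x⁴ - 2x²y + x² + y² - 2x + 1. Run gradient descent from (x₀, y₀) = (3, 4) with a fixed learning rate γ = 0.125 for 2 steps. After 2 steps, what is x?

∇f = (4x³ - 4xy + 2x - 2, -2x² + 2y)
(x₁, y₁) = (3, 4) − 0.125·(64, -10) = (-5, 5.25)
(x₂, y₂) = (-5, 5.25) − 0.125·(-407, -39.5) = (45.875, 10.1875)
x = 45.875

45.875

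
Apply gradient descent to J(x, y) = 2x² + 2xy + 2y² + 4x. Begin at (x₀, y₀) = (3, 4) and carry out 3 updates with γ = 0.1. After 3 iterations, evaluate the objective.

∇J = (4x + 2y + 4, 2x + 4y)
(x₁, y₁) = (3, 4) − 0.1·(24, 22) = (0.6, 1.8)
(x₂, y₂) = (0.6, 1.8) − 0.1·(10, 8.4) = (-0.4, 0.96)
(x₃, y₃) = (-0.4, 0.96) − 0.1·(4.32, 3.04) = (-0.832, 0.656)
J(-0.832, 0.656) = -2.174464

-2.174464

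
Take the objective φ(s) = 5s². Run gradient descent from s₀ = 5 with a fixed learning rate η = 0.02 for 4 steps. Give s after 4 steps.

φ′(s) = 10s
Step 1: φ′(5) = 50; s₁ = 5 − 0.02·50 = 4
Step 2: φ′(4) = 40; s₂ = 4 − 0.02·40 = 3.2
Step 3: φ′(3.2) = 32; s₃ = 3.2 − 0.02·32 = 2.56
Step 4: φ′(2.56) = 25.6; s₄ = 2.56 − 0.02·25.6 = 2.048

2.048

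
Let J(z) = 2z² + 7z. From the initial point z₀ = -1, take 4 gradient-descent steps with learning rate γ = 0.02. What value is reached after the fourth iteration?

J′(z) = 4z + 7
Step 1: J′(-1) = 3; z₁ = -1 − 0.02·3 = -1.06
Step 2: J′(-1.06) = 2.76; z₂ = -1.06 − 0.02·2.76 = -1.1152
Step 3: J′(-1.1152) = 2.5392; z₃ = -1.1152 − 0.02·2.5392 = -1.165984
Step 4: J′(-1.165984) = 2.336064; z₄ = -1.165984 − 0.02·2.336064 = -1.21270528

-1.21270528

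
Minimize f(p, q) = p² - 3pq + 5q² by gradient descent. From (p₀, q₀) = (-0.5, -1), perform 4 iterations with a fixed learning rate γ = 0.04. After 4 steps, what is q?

-0.28609536

∇f = (2p - 3q, -3p + 10q)
(p₁, q₁) = (-0.5, -1) − 0.04·(2, -8.5) = (-0.58, -0.66)
(p₂, q₂) = (-0.58, -0.66) − 0.04·(0.82, -4.86) = (-0.6128, -0.4656)
(p₃, q₃) = (-0.6128, -0.4656) − 0.04·(0.1712, -2.8176) = (-0.619648, -0.352896)
(p₄, q₄) = (-0.619648, -0.352896) − 0.04·(-0.180608, -1.670016) = (-0.61242368, -0.28609536)
q = -0.28609536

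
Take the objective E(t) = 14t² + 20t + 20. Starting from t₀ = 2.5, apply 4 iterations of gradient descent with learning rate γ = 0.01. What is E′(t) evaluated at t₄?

24.1864704

E′(t) = 28t + 20
t₁ = 2.5 − 0.01·90 = 1.6
t₂ = 1.6 − 0.01·64.8 = 0.952
t₃ = 0.952 − 0.01·46.656 = 0.48544
t₄ = 0.48544 − 0.01·33.59232 = 0.1495168
E′(t) at (0.1495168) = 24.1864704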